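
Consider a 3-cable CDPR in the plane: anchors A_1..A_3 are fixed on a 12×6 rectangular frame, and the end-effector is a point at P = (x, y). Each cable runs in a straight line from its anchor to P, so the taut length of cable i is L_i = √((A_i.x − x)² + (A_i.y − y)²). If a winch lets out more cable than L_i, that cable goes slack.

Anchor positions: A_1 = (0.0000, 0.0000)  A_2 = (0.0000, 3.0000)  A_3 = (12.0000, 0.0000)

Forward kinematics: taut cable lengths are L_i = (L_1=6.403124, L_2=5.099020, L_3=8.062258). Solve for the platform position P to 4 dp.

(5.0000, 4.0000)

expand ‖A_i−P‖²=L_i² and subtract eq 1 (c_i ≔ ‖A_i‖²−L_i²)
c_1 = 0.0000+0.0000−41.0000 = -41.0000
eq1−eq2 → [0.0000  -6.0000]·P = -24.0000
eq1−eq3 → [-24.0000  0.0000]·P = -120.0000
2×2 solve → P = (5.0000, 4.0000)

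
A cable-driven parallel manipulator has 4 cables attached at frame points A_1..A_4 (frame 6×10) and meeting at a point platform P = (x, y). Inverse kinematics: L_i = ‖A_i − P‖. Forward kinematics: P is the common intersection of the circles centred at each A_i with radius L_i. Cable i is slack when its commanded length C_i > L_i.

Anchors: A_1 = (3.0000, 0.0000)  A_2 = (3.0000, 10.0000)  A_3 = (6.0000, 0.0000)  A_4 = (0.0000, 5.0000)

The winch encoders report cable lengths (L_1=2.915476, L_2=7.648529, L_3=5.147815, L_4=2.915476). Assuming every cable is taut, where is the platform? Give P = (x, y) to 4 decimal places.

each cable: (A_i−P)·(A_i−P) = L_i²; let q_i = ‖A_i‖²−L_i²
q_1 = 9.0000+0.0000−8.5000 = 0.5000
row 1: 0.0000x − 20.0000y = -50.0000  (q_2=50.5000)
row 2: -6.0000x + 0.0000y = -9.0000  (q_3=9.5000)
row 3: 6.0000x − 10.0000y = -16.0000  (q_4=16.5000)
Cramer on rows 1–2 → x = 1.5000, y = 2.5000
check cable 4: ‖A_4−P‖² = 8.5000 ≈ L_4² = 8.5000 ✓

(1.5000, 2.5000)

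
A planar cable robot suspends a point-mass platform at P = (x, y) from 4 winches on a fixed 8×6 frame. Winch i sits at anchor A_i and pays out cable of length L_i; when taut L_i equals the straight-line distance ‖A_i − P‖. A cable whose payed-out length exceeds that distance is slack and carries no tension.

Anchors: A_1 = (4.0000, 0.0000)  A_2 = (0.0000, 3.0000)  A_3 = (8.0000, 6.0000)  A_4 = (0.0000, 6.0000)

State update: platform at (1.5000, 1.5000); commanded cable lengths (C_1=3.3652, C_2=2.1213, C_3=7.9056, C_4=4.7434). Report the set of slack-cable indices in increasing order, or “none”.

cable 1: √((2.5000)²+(-1.5000)²)=2.9155, C_1=3.3652: slack
cable 2: √((-1.5000)²+(1.5000)²)=2.1213, C_2=2.1213: taut
cable 3: √((6.5000)²+(4.5000)²)=7.9057, C_3=7.9056: taut
cable 4: √((-1.5000)²+(4.5000)²)=4.7434, C_4=4.7434: taut

1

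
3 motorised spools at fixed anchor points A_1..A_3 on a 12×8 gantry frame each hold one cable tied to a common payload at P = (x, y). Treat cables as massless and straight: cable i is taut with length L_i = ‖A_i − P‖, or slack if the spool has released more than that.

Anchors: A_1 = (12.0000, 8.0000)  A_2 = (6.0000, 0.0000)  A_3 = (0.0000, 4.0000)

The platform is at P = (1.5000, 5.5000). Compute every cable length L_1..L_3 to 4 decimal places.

(10.7935, 7.1063, 2.1213)

L_1: Δ = A_1−P = (10.5000, 2.5000) → ‖Δ‖ = √116.5000 = 10.7935
L_2: Δ = A_2−P = (4.5000, -5.5000) → ‖Δ‖ = √50.5000 = 7.1063
L_3: Δ = A_3−P = (-1.5000, -1.5000) → ‖Δ‖ = √4.5000 = 2.1213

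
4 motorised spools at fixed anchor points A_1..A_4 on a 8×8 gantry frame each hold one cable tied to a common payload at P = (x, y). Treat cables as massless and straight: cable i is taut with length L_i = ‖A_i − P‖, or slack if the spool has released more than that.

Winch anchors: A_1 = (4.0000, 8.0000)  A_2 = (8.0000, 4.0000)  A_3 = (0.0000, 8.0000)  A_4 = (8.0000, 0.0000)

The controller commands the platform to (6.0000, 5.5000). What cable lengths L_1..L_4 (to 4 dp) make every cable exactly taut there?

L_1: Δ = A_1−P = (-2.0000, 2.5000) → ‖Δ‖ = √10.2500 = 3.2016
L_2: Δ = A_2−P = (2.0000, -1.5000) → ‖Δ‖ = √6.2500 = 2.5000
L_3: Δ = A_3−P = (-6.0000, 2.5000) → ‖Δ‖ = √42.2500 = 6.5000
L_4: Δ = A_4−P = (2.0000, -5.5000) → ‖Δ‖ = √34.2500 = 5.8523

(3.2016, 2.5000, 6.5000, 5.8523)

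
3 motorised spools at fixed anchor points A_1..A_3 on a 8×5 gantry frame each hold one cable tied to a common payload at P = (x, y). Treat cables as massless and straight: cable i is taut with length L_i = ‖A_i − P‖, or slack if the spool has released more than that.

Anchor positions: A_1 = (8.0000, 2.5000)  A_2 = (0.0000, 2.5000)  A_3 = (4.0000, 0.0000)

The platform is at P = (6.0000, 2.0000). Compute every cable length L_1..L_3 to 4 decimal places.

(2.0616, 6.0208, 2.8284)

cable 1: Δx=2.0000, Δy=0.5000; L_1 = √(Δx²+Δy²) = 2.0616
cable 2: Δx=-6.0000, Δy=0.5000; L_2 = √(Δx²+Δy²) = 6.0208
cable 3: Δx=-2.0000, Δy=-2.0000; L_3 = √(Δx²+Δy²) = 2.8284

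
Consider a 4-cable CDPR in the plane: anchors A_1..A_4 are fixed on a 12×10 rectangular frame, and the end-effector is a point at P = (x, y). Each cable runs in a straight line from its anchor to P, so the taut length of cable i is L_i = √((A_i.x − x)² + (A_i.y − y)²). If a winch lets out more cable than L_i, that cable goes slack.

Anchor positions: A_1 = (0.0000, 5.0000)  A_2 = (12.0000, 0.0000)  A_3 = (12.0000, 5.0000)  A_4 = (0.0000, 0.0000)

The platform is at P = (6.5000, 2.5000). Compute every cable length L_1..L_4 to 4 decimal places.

(6.9642, 6.0415, 6.0415, 6.9642)

L_1 = √((0.0000−6.5000)² + (5.0000−2.5000)²) = 6.9642
L_2 = √((12.0000−6.5000)² + (0.0000−2.5000)²) = 6.0415
L_3 = √((12.0000−6.5000)² + (5.0000−2.5000)²) = 6.0415
L_4 = √((0.0000−6.5000)² + (0.0000−2.5000)²) = 6.9642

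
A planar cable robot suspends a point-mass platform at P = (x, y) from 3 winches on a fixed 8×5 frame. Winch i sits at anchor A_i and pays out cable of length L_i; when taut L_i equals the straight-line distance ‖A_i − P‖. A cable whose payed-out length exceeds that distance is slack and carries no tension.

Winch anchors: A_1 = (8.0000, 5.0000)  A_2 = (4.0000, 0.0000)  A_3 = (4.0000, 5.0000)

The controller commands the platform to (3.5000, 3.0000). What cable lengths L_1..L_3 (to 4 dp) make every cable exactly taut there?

(4.9244, 3.0414, 2.0616)

L_1 = √((8.0000−3.5000)² + (5.0000−3.0000)²) = 4.9244
L_2 = √((4.0000−3.5000)² + (0.0000−3.0000)²) = 3.0414
L_3 = √((4.0000−3.5000)² + (5.0000−3.0000)²) = 2.0616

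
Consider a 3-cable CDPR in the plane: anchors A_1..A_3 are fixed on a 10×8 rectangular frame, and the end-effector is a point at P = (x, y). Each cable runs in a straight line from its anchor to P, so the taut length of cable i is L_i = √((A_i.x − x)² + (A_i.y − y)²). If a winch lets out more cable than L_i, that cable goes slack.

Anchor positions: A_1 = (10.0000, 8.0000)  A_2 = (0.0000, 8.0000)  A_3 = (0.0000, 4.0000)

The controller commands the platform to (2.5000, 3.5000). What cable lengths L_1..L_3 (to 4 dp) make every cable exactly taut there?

L_1: Δ = A_1−P = (7.5000, 4.5000) → ‖Δ‖ = √76.5000 = 8.7464
L_2: Δ = A_2−P = (-2.5000, 4.5000) → ‖Δ‖ = √26.5000 = 5.1478
L_3: Δ = A_3−P = (-2.5000, 0.5000) → ‖Δ‖ = √6.5000 = 2.5495

(8.7464, 5.1478, 2.5495)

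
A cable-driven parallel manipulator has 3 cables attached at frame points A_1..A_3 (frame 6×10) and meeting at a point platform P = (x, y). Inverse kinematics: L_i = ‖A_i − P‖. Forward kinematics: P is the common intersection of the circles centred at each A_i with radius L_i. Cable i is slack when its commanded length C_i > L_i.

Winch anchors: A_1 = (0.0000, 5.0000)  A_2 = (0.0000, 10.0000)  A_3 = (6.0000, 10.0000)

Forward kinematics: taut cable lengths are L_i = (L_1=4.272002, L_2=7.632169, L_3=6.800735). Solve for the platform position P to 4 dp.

expand ‖A_i−P‖²=L_i² and subtract eq 1 (c_i ≔ ‖A_i‖²−L_i²)
c_1 = 0.0000+25.0000−18.2500 = 6.7500
eq1−eq2 → [0.0000  -10.0000]·P = -35.0000
eq1−eq3 → [-12.0000  -10.0000]·P = -83.0000
2×2 solve → P = (4.0000, 3.5000)

(4.0000, 3.5000)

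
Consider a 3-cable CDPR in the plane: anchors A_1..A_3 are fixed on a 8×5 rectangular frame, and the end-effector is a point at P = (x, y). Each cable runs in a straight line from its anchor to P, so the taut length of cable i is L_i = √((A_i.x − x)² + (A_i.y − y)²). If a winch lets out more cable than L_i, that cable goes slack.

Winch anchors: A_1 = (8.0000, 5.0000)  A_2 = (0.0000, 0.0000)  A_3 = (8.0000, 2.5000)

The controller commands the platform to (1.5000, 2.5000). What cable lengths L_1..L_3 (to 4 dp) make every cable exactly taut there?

L_1: Δ = A_1−P = (6.5000, 2.5000) → ‖Δ‖ = √48.5000 = 6.9642
L_2: Δ = A_2−P = (-1.5000, -2.5000) → ‖Δ‖ = √8.5000 = 2.9155
L_3: Δ = A_3−P = (6.5000, 0.0000) → ‖Δ‖ = √42.2500 = 6.5000

(6.9642, 2.9155, 6.5000)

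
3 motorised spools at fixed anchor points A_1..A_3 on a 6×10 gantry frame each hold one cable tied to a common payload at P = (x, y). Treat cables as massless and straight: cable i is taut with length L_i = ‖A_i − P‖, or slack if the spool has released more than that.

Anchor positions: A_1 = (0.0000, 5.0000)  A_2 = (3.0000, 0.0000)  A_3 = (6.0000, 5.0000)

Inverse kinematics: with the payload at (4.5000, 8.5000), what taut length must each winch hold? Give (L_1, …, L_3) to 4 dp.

L_1: Δ = A_1−P = (-4.5000, -3.5000) → ‖Δ‖ = √32.5000 = 5.7009
L_2: Δ = A_2−P = (-1.5000, -8.5000) → ‖Δ‖ = √74.5000 = 8.6313
L_3: Δ = A_3−P = (1.5000, -3.5000) → ‖Δ‖ = √14.5000 = 3.8079

(5.7009, 8.6313, 3.8079)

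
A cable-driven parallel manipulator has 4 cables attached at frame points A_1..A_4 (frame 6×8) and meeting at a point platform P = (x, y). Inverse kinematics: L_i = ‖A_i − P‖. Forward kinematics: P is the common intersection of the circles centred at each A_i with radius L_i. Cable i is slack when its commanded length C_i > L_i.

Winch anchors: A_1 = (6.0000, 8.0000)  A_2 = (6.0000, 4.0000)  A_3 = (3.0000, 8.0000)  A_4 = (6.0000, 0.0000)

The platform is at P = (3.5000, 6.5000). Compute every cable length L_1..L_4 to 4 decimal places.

(2.9155, 3.5355, 1.5811, 6.9642)

L_1: Δ = A_1−P = (2.5000, 1.5000) → ‖Δ‖ = √8.5000 = 2.9155
L_2: Δ = A_2−P = (2.5000, -2.5000) → ‖Δ‖ = √12.5000 = 3.5355
L_3: Δ = A_3−P = (-0.5000, 1.5000) → ‖Δ‖ = √2.5000 = 1.5811
L_4: Δ = A_4−P = (2.5000, -6.5000) → ‖Δ‖ = √48.5000 = 6.9642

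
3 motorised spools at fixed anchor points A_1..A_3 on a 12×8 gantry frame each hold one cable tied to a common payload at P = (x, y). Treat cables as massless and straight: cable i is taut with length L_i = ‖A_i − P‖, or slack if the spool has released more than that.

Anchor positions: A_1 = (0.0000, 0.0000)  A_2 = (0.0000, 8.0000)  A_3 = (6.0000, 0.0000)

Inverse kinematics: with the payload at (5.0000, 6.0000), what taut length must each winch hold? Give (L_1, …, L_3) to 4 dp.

(7.8102, 5.3852, 6.0828)

L_1: Δ = A_1−P = (-5.0000, -6.0000) → ‖Δ‖ = √61.0000 = 7.8102
L_2: Δ = A_2−P = (-5.0000, 2.0000) → ‖Δ‖ = √29.0000 = 5.3852
L_3: Δ = A_3−P = (1.0000, -6.0000) → ‖Δ‖ = √37.0000 = 6.0828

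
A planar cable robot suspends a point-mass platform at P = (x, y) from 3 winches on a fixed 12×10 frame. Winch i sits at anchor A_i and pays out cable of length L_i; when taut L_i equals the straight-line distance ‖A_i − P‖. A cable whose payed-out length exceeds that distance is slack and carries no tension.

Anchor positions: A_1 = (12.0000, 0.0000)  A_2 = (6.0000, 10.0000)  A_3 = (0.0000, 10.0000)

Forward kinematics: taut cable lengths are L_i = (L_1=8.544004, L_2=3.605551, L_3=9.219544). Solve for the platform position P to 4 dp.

(9.0000, 8.0000)

expand ‖A_i−P‖²=L_i² and subtract eq 1 (k_i ≔ ‖A_i‖²−L_i²)
k_1 = 144.0000+0.0000−73.0000 = 71.0000
eq1−eq2 → [12.0000  -20.0000]·P = -52.0000
eq1−eq3 → [24.0000  -20.0000]·P = 56.0000
2×2 solve → P = (9.0000, 8.0000)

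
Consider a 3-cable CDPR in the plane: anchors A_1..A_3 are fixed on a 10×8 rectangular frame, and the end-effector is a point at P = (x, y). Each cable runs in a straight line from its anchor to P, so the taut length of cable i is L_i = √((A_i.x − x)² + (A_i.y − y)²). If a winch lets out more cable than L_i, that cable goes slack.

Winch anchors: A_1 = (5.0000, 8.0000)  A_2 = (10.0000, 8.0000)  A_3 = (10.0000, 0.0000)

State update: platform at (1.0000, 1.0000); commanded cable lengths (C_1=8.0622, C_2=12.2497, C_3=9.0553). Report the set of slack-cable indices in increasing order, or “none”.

i=1: geometric 8.0623 vs commanded 8.0622 ⇒ taut
i=2: geometric 11.4018 vs commanded 12.2497 ⇒ slack
i=3: geometric 9.0554 vs commanded 9.0553 ⇒ taut

2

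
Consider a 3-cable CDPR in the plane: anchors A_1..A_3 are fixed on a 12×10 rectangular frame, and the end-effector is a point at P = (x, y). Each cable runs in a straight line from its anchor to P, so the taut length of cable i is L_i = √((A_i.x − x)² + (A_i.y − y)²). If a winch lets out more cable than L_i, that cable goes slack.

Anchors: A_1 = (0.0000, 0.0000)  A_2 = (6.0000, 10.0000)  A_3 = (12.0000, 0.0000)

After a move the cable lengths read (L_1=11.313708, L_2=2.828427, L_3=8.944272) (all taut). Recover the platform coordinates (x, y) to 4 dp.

(8.0000, 8.0000)

expand ‖A_i−P‖²=L_i² and subtract eq 1 (q_i ≔ ‖A_i‖²−L_i²)
q_1 = 0.0000+0.0000−128.0000 = -128.0000
eq1−eq2 → [-12.0000  -20.0000]·P = -256.0000
eq1−eq3 → [-24.0000  0.0000]·P = -192.0000
2×2 solve → P = (8.0000, 8.0000)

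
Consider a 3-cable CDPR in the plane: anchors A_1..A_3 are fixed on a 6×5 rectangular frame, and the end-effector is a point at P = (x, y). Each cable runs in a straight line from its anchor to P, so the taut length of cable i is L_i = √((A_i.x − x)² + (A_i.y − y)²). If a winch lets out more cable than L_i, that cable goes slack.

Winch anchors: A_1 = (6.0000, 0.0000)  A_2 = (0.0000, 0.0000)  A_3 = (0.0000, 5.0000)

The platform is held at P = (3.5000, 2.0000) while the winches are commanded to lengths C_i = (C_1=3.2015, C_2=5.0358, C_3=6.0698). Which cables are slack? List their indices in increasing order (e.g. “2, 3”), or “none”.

2, 3

cable 1: L_1 = ‖A_1−P‖ = 3.2016;  C_1 = 3.2015 → taut
cable 2: L_2 = ‖A_2−P‖ = 4.0311;  C_2 = 5.0358 → slack
cable 3: L_3 = ‖A_3−P‖ = 4.6098;  C_3 = 6.0698 → slack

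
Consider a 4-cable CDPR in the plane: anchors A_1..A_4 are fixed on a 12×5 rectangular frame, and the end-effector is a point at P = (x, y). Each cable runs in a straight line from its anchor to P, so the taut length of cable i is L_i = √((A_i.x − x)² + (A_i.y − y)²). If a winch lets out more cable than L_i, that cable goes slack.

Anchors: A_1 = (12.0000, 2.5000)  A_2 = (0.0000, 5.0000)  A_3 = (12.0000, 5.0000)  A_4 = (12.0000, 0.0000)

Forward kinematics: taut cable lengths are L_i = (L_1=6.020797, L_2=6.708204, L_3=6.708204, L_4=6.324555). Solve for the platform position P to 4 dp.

(6.0000, 2.0000)

expand ‖A_i−P‖²=L_i² and subtract eq 1 (q_i ≔ ‖A_i‖²−L_i²)
q_1 = 144.0000+6.2500−36.2500 = 114.0000
eq1−eq2 → [24.0000  -5.0000]·P = 134.0000
eq1−eq3 → [0.0000  -5.0000]·P = -10.0000
eq1−eq4 → [0.0000  5.0000]·P = 10.0000
2×2 solve → P = (6.0000, 2.0000)
check cable 4: ‖A_4−P‖² = 40.0000 ≈ L_4² = 40.0000 ✓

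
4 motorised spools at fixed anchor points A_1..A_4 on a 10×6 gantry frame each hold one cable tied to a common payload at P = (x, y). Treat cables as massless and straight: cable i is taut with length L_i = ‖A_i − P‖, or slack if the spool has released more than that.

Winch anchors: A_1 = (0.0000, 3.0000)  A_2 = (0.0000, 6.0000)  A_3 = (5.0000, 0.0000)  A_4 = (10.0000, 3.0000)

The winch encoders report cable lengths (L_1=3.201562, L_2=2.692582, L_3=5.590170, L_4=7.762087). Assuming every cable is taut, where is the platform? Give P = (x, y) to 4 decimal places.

circle eqns → linear via eq_j − eq_1; set q_j = A_j·A_j − L_j²
q_1 = 0.0000+9.0000−10.2500 = -1.2500
0.0000·x − 6.0000·y = q_1−q_2 = -30.0000
-10.0000·x + 6.0000·y = q_1−q_3 = 5.0000
-20.0000·x + 0.0000·y = q_1−q_4 = -50.0000
solve first two rows → x=2.5000, y=5.0000
check cable 4: ‖A_4−P‖² = 60.2500 ≈ L_4² = 60.2500 ✓

(2.5000, 5.0000)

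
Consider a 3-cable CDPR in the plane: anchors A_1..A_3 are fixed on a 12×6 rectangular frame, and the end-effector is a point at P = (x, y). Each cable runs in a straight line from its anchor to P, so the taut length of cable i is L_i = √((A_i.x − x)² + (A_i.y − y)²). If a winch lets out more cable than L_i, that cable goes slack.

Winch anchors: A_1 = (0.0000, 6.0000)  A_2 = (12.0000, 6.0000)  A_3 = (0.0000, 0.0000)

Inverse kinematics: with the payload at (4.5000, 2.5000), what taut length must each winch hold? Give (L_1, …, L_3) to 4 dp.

(5.7009, 8.2765, 5.1478)

cable 1: Δx=-4.5000, Δy=3.5000; L_1 = √(Δx²+Δy²) = 5.7009
cable 2: Δx=7.5000, Δy=3.5000; L_2 = √(Δx²+Δy²) = 8.2765
cable 3: Δx=-4.5000, Δy=-2.5000; L_3 = √(Δx²+Δy²) = 5.1478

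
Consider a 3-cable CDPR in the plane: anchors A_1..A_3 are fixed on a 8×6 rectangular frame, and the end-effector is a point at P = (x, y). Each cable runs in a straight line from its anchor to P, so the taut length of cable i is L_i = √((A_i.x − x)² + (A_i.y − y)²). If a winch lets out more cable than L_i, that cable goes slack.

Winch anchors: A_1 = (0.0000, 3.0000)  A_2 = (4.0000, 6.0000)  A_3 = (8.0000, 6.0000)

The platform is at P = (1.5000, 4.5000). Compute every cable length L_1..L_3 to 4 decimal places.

L_1: Δ = A_1−P = (-1.5000, -1.5000) → ‖Δ‖ = √4.5000 = 2.1213
L_2: Δ = A_2−P = (2.5000, 1.5000) → ‖Δ‖ = √8.5000 = 2.9155
L_3: Δ = A_3−P = (6.5000, 1.5000) → ‖Δ‖ = √44.5000 = 6.6708

(2.1213, 2.9155, 6.6708)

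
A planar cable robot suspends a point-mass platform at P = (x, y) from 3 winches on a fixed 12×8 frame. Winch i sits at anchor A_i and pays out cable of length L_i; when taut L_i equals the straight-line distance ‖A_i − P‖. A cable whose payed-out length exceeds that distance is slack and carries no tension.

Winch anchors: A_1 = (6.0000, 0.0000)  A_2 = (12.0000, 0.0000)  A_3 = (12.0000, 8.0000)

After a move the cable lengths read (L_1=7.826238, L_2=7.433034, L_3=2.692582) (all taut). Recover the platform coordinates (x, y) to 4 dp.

each cable: (A_i−P)·(A_i−P) = L_i²; let q_i = ‖A_i‖²−L_i²
q_1 = 36.0000+0.0000−61.2500 = -25.2500
row 1: -12.0000x + 0.0000y = -114.0000  (q_2=88.7500)
row 2: -12.0000x − 16.0000y = -226.0000  (q_3=200.7500)
Cramer on rows 1–2 → x = 9.5000, y = 7.0000

(9.5000, 7.0000)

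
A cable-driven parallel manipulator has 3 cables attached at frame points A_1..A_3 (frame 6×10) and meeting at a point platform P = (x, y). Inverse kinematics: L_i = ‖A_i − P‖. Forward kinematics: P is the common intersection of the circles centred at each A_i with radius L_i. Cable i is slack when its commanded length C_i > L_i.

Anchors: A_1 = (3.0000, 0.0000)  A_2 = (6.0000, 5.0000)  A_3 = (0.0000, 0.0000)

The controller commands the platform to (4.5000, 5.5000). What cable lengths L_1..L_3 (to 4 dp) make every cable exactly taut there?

(5.7009, 1.5811, 7.1063)

cable 1: Δx=-1.5000, Δy=-5.5000; L_1 = √(Δx²+Δy²) = 5.7009
cable 2: Δx=1.5000, Δy=-0.5000; L_2 = √(Δx²+Δy²) = 1.5811
cable 3: Δx=-4.5000, Δy=-5.5000; L_3 = √(Δx²+Δy²) = 7.1063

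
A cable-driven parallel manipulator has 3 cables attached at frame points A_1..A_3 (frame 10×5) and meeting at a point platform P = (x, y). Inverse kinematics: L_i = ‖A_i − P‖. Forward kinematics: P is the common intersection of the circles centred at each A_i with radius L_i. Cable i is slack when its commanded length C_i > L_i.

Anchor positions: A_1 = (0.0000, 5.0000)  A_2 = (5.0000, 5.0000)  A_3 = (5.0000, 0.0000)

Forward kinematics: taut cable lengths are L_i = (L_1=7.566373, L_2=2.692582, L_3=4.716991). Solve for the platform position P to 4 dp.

each cable: (A_i−P)·(A_i−P) = L_i²; let k_i = ‖A_i‖²−L_i²
k_1 = 0.0000+25.0000−57.2500 = -32.2500
row 1: -10.0000x + 0.0000y = -75.0000  (k_2=42.7500)
row 2: -10.0000x + 10.0000y = -35.0000  (k_3=2.7500)
Cramer on rows 1–2 → x = 7.5000, y = 4.0000

(7.5000, 4.0000)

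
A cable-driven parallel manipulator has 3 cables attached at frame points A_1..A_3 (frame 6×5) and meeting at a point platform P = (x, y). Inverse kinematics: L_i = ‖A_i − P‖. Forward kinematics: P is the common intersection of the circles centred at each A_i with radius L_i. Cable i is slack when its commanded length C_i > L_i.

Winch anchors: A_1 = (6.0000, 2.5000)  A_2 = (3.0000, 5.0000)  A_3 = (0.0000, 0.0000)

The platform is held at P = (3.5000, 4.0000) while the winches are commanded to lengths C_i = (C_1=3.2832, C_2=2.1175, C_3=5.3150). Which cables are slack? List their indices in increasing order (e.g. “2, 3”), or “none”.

1, 2

i=1: geometric 2.9155 vs commanded 3.2832 ⇒ slack
i=2: geometric 1.1180 vs commanded 2.1175 ⇒ slack
i=3: geometric 5.3151 vs commanded 5.3150 ⇒ taut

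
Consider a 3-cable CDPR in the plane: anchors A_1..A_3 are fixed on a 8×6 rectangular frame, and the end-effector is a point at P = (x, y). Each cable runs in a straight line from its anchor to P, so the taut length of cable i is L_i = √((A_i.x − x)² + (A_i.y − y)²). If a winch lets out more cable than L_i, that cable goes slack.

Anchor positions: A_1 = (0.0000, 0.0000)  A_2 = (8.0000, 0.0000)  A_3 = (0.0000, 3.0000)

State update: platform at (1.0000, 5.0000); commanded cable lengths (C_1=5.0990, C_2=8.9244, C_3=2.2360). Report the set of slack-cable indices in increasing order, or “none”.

2

cable 1: L_1 = ‖A_1−P‖ = 5.0990;  C_1 = 5.0990 → taut
cable 2: L_2 = ‖A_2−P‖ = 8.6023;  C_2 = 8.9244 → slack
cable 3: L_3 = ‖A_3−P‖ = 2.2361;  C_3 = 2.2360 → taut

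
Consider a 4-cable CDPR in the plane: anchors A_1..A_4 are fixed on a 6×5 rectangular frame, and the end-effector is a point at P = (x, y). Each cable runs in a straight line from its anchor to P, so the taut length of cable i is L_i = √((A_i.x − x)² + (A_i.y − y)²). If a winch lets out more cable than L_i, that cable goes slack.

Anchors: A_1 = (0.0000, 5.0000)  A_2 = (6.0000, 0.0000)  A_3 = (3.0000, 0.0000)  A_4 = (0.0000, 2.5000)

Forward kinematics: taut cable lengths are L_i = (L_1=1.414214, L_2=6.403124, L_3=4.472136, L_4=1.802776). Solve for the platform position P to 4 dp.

circle eqns → linear via eq_j − eq_1; set k_j = A_j·A_j − L_j²
k_1 = 0.0000+25.0000−2.0000 = 23.0000
-12.0000·x + 10.0000·y = k_1−k_2 = 28.0000
-6.0000·x + 10.0000·y = k_1−k_3 = 34.0000
0.0000·x + 5.0000·y = k_1−k_4 = 20.0000
solve first two rows → x=1.0000, y=4.0000
check cable 4: ‖A_4−P‖² = 3.2500 ≈ L_4² = 3.2500 ✓

(1.0000, 4.0000)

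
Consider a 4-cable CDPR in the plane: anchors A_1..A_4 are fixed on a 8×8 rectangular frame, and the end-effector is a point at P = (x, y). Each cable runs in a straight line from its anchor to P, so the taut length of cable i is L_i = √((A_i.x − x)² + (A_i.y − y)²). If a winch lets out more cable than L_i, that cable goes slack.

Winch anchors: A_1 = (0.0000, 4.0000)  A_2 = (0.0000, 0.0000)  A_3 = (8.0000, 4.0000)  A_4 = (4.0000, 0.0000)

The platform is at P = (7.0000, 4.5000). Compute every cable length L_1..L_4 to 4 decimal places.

L_1: Δ = A_1−P = (-7.0000, -0.5000) → ‖Δ‖ = √49.2500 = 7.0178
L_2: Δ = A_2−P = (-7.0000, -4.5000) → ‖Δ‖ = √69.2500 = 8.3217
L_3: Δ = A_3−P = (1.0000, -0.5000) → ‖Δ‖ = √1.2500 = 1.1180
L_4: Δ = A_4−P = (-3.0000, -4.5000) → ‖Δ‖ = √29.2500 = 5.4083

(7.0178, 8.3217, 1.1180, 5.4083)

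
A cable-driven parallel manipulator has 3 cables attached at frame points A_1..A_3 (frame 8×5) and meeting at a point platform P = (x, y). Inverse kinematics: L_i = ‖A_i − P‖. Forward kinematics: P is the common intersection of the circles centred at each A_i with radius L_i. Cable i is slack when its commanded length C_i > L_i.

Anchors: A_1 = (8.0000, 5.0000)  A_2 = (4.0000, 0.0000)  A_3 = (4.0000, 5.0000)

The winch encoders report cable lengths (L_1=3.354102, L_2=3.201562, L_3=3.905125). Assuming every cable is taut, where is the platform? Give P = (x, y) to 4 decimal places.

circle eqns → linear via eq_j − eq_1; set c_j = A_j·A_j − L_j²
c_1 = 64.0000+25.0000−11.2500 = 77.7500
8.0000·x + 10.0000·y = c_1−c_2 = 72.0000
8.0000·x + 0.0000·y = c_1−c_3 = 52.0000
solve first two rows → x=6.5000, y=2.0000

(6.5000, 2.0000)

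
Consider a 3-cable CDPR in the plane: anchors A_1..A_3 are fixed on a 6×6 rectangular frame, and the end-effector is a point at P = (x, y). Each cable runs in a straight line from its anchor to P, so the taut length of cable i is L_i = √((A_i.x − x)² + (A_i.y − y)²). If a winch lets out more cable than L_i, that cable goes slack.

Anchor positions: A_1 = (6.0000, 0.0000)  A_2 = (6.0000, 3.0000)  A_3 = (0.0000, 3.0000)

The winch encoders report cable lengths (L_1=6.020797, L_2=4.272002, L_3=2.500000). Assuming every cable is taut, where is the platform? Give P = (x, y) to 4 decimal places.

each cable: (A_i−P)·(A_i−P) = L_i²; let q_i = ‖A_i‖²−L_i²
q_1 = 36.0000+0.0000−36.2500 = -0.2500
row 1: 0.0000x − 6.0000y = -27.0000  (q_2=26.7500)
row 2: 12.0000x − 6.0000y = -3.0000  (q_3=2.7500)
Cramer on rows 1–2 → x = 2.0000, y = 4.5000

(2.0000, 4.5000)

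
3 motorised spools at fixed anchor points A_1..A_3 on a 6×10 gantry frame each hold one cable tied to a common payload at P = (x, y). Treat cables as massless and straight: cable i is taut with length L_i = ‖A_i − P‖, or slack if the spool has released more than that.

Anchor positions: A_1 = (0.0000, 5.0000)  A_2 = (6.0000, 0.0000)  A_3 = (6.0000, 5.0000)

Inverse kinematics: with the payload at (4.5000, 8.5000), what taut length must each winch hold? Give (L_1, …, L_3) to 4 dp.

(5.7009, 8.6313, 3.8079)

L_1: Δ = A_1−P = (-4.5000, -3.5000) → ‖Δ‖ = √32.5000 = 5.7009
L_2: Δ = A_2−P = (1.5000, -8.5000) → ‖Δ‖ = √74.5000 = 8.6313
L_3: Δ = A_3−P = (1.5000, -3.5000) → ‖Δ‖ = √14.5000 = 3.8079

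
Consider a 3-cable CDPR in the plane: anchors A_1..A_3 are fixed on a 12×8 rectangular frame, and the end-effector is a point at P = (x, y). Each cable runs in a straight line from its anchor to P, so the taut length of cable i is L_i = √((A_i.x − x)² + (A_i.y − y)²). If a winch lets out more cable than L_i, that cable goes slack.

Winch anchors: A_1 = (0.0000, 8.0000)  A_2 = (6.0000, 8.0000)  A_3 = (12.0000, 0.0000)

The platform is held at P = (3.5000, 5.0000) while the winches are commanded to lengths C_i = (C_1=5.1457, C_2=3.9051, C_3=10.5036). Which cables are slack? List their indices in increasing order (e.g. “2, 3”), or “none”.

cable 1: √((-3.5000)²+(3.0000)²)=4.6098, C_1=5.1457: slack
cable 2: √((2.5000)²+(3.0000)²)=3.9051, C_2=3.9051: taut
cable 3: √((8.5000)²+(-5.0000)²)=9.8615, C_3=10.5036: slack

1, 3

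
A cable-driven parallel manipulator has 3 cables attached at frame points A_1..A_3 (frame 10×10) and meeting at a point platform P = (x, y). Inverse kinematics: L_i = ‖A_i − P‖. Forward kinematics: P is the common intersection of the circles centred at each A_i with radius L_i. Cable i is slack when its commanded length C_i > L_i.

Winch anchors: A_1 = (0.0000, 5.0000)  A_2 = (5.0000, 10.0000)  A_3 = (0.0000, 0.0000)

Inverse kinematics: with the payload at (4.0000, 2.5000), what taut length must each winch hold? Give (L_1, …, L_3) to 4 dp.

L_1: Δ = A_1−P = (-4.0000, 2.5000) → ‖Δ‖ = √22.2500 = 4.7170
L_2: Δ = A_2−P = (1.0000, 7.5000) → ‖Δ‖ = √57.2500 = 7.5664
L_3: Δ = A_3−P = (-4.0000, -2.5000) → ‖Δ‖ = √22.2500 = 4.7170

(4.7170, 7.5664, 4.7170)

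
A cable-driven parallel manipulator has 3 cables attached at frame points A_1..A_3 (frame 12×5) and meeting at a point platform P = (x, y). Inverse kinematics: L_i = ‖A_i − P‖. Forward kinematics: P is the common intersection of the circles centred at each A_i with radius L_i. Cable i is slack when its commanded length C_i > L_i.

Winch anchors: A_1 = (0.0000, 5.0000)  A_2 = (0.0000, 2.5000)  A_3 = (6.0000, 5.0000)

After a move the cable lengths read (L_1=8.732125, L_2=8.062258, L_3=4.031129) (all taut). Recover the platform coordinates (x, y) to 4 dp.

expand ‖A_i−P‖²=L_i² and subtract eq 1 (q_i ≔ ‖A_i‖²−L_i²)
q_1 = 0.0000+25.0000−76.2500 = -51.2500
eq1−eq2 → [0.0000  5.0000]·P = 7.5000
eq1−eq3 → [-12.0000  0.0000]·P = -96.0000
2×2 solve → P = (8.0000, 1.5000)

(8.0000, 1.5000)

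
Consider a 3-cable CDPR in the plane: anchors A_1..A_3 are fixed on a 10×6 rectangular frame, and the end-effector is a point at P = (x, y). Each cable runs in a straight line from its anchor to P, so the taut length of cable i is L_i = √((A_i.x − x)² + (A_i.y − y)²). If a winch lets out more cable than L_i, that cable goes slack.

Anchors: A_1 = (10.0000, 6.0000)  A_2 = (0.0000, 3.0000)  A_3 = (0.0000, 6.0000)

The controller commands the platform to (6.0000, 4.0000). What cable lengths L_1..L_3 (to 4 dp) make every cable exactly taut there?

(4.4721, 6.0828, 6.3246)

L_1 = √((10.0000−6.0000)² + (6.0000−4.0000)²) = 4.4721
L_2 = √((0.0000−6.0000)² + (3.0000−4.0000)²) = 6.0828
L_3 = √((0.0000−6.0000)² + (6.0000−4.0000)²) = 6.3246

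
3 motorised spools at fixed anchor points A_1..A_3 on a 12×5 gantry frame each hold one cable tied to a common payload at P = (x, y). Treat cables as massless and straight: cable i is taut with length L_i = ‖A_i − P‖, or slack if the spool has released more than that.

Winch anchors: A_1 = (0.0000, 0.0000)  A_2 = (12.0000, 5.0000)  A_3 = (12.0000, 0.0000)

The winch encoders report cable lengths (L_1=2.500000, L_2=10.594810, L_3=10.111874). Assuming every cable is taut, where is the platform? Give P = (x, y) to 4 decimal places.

(2.0000, 1.5000)

expand ‖A_i−P‖²=L_i² and subtract eq 1 (q_i ≔ ‖A_i‖²−L_i²)
q_1 = 0.0000+0.0000−6.2500 = -6.2500
eq1−eq2 → [-24.0000  -10.0000]·P = -63.0000
eq1−eq3 → [-24.0000  0.0000]·P = -48.0000
2×2 solve → P = (2.0000, 1.5000)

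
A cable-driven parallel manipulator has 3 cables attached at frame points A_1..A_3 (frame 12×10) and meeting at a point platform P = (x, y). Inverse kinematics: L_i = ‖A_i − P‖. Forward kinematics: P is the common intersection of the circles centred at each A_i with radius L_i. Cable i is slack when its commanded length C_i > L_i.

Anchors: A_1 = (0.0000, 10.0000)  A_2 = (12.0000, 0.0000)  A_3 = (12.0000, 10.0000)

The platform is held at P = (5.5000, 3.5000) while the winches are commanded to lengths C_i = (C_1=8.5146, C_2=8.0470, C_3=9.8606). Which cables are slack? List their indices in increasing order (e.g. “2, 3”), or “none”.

2, 3

i=1: geometric 8.5147 vs commanded 8.5146 ⇒ taut
i=2: geometric 7.3824 vs commanded 8.0470 ⇒ slack
i=3: geometric 9.1924 vs commanded 9.8606 ⇒ slack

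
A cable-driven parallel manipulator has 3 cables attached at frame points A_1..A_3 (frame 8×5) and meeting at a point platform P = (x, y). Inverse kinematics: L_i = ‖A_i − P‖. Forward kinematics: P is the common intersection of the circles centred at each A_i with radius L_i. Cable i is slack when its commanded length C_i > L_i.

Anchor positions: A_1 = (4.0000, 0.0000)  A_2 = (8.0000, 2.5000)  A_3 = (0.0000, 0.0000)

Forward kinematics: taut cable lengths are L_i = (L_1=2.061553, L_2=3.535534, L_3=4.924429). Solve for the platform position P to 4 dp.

circle eqns → linear via eq_j − eq_1; set c_j = A_j·A_j − L_j²
c_1 = 16.0000+0.0000−4.2500 = 11.7500
-8.0000·x − 5.0000·y = c_1−c_2 = -46.0000
8.0000·x + 0.0000·y = c_1−c_3 = 36.0000
solve first two rows → x=4.5000, y=2.0000

(4.5000, 2.0000)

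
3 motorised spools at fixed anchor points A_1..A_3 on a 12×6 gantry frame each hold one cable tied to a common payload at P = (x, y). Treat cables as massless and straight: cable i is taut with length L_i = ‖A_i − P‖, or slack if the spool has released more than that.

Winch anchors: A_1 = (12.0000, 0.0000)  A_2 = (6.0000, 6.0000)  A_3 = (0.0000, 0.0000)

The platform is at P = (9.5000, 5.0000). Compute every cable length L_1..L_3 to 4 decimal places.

(5.5902, 3.6401, 10.7355)

L_1 = √((12.0000−9.5000)² + (0.0000−5.0000)²) = 5.5902
L_2 = √((6.0000−9.5000)² + (6.0000−5.0000)²) = 3.6401
L_3 = √((0.0000−9.5000)² + (0.0000−5.0000)²) = 10.7355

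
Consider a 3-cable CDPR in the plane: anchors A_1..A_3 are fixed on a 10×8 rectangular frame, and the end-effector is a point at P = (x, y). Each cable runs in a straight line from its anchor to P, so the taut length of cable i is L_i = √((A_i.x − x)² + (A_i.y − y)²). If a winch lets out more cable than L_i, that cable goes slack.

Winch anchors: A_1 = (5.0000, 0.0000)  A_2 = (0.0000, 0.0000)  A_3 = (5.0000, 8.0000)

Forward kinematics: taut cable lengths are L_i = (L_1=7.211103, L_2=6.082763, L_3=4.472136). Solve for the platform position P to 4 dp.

(1.0000, 6.0000)

each cable: (A_i−P)·(A_i−P) = L_i²; let k_i = ‖A_i‖²−L_i²
k_1 = 25.0000+0.0000−52.0000 = -27.0000
row 1: 10.0000x + 0.0000y = 10.0000  (k_2=-37.0000)
row 2: 0.0000x − 16.0000y = -96.0000  (k_3=69.0000)
Cramer on rows 1–2 → x = 1.0000, y = 6.0000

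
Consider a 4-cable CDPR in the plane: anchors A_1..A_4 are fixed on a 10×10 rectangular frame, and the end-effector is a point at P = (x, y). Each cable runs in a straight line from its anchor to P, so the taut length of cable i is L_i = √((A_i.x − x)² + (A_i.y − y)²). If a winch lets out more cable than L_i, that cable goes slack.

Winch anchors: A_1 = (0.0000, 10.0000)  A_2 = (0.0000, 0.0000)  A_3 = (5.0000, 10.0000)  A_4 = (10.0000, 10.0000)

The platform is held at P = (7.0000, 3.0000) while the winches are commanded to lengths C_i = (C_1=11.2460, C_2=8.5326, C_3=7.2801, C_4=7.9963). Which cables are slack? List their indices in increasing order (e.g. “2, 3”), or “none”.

cable 1: √((-7.0000)²+(7.0000)²)=9.8995, C_1=11.2460: slack
cable 2: √((-7.0000)²+(-3.0000)²)=7.6158, C_2=8.5326: slack
cable 3: √((-2.0000)²+(7.0000)²)=7.2801, C_3=7.2801: taut
cable 4: √((3.0000)²+(7.0000)²)=7.6158, C_4=7.9963: slack

1, 2, 4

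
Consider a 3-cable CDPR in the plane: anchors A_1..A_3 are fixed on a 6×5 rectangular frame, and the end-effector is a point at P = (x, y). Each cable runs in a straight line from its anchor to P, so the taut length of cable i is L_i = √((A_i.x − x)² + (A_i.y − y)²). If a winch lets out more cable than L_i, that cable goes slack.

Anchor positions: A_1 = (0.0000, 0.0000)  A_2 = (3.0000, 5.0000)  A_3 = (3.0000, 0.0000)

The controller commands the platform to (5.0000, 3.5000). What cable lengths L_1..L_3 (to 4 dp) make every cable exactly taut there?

cable 1: Δx=-5.0000, Δy=-3.5000; L_1 = √(Δx²+Δy²) = 6.1033
cable 2: Δx=-2.0000, Δy=1.5000; L_2 = √(Δx²+Δy²) = 2.5000
cable 3: Δx=-2.0000, Δy=-3.5000; L_3 = √(Δx²+Δy²) = 4.0311

(6.1033, 2.5000, 4.0311)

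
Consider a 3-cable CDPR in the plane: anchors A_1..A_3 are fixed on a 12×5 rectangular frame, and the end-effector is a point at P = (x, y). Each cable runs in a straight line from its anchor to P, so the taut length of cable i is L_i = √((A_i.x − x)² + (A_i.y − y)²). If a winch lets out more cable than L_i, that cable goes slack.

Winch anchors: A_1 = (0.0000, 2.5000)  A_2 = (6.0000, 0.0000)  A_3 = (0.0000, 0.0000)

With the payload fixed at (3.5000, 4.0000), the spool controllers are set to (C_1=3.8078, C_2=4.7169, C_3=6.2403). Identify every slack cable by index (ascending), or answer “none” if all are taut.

3

cable 1: √((-3.5000)²+(-1.5000)²)=3.8079, C_1=3.8078: taut
cable 2: √((2.5000)²+(-4.0000)²)=4.7170, C_2=4.7169: taut
cable 3: √((-3.5000)²+(-4.0000)²)=5.3151, C_3=6.2403: slack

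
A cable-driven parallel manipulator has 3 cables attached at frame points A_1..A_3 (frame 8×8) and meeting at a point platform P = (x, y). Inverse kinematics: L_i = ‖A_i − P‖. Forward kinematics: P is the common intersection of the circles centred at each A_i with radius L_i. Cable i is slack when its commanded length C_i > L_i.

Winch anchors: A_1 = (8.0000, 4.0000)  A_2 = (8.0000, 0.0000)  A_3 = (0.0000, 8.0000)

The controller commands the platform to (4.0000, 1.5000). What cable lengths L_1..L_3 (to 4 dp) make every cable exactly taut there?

(4.7170, 4.2720, 7.6322)

L_1 = √((8.0000−4.0000)² + (4.0000−1.5000)²) = 4.7170
L_2 = √((8.0000−4.0000)² + (0.0000−1.5000)²) = 4.2720
L_3 = √((0.0000−4.0000)² + (8.0000−1.5000)²) = 7.6322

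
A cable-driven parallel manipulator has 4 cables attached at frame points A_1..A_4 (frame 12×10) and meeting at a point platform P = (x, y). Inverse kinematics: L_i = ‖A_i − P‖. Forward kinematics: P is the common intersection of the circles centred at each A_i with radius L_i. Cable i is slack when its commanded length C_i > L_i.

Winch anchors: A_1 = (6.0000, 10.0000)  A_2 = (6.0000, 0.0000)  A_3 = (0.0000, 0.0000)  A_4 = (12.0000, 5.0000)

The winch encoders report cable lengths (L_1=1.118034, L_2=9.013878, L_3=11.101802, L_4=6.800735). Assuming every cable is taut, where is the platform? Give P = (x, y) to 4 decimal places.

each cable: (A_i−P)·(A_i−P) = L_i²; let k_i = ‖A_i‖²−L_i²
k_1 = 36.0000+100.0000−1.2500 = 134.7500
row 1: 0.0000x + 20.0000y = 180.0000  (k_2=-45.2500)
row 2: 12.0000x + 20.0000y = 258.0000  (k_3=-123.2500)
row 3: -12.0000x + 10.0000y = 12.0000  (k_4=122.7500)
Cramer on rows 1–2 → x = 6.5000, y = 9.0000
check cable 4: ‖A_4−P‖² = 46.2500 ≈ L_4² = 46.2500 ✓

(6.5000, 9.0000)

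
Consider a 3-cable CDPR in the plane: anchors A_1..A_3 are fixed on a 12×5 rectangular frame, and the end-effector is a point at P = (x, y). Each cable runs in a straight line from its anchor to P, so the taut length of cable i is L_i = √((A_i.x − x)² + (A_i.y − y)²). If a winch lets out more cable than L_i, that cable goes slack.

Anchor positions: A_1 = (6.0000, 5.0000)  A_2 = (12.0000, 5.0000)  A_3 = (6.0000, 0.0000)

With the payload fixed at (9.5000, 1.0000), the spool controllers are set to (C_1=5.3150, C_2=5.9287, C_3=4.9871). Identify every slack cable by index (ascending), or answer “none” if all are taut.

cable 1: L_1 = ‖A_1−P‖ = 5.3151;  C_1 = 5.3150 → taut
cable 2: L_2 = ‖A_2−P‖ = 4.7170;  C_2 = 5.9287 → slack
cable 3: L_3 = ‖A_3−P‖ = 3.6401;  C_3 = 4.9871 → slack

2, 3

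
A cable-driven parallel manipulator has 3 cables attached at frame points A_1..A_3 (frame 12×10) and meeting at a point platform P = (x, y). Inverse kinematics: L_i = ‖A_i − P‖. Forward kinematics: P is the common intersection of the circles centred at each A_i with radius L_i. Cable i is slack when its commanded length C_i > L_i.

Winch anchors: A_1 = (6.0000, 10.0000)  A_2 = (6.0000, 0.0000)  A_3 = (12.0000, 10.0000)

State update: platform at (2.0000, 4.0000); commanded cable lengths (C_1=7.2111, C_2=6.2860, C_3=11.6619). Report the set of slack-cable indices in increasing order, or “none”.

2

cable 1: L_1 = ‖A_1−P‖ = 7.2111;  C_1 = 7.2111 → taut
cable 2: L_2 = ‖A_2−P‖ = 5.6569;  C_2 = 6.2860 → slack
cable 3: L_3 = ‖A_3−P‖ = 11.6619;  C_3 = 11.6619 → taut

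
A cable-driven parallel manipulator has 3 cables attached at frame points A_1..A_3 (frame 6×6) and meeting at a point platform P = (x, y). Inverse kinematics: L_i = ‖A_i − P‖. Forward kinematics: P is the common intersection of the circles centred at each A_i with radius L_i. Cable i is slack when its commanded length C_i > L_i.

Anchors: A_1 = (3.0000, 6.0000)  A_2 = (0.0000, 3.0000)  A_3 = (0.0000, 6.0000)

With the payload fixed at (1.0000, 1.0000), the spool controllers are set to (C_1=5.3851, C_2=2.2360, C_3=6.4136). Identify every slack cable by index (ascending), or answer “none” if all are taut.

cable 1: √((2.0000)²+(5.0000)²)=5.3852, C_1=5.3851: taut
cable 2: √((-1.0000)²+(2.0000)²)=2.2361, C_2=2.2360: taut
cable 3: √((-1.0000)²+(5.0000)²)=5.0990, C_3=6.4136: slack

3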